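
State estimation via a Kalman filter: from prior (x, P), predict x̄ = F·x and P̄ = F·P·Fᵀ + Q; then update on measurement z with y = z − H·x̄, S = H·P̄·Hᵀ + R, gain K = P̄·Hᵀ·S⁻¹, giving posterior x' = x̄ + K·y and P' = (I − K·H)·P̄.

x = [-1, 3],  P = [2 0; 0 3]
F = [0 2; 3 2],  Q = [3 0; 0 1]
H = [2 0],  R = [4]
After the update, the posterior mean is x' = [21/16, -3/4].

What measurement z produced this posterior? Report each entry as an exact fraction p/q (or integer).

z = [2]

x̄ = F·x = [6, 3]
P̄ = F·P·Fᵀ + Q = [15 12; 12 31]
S = H·P̄·Hᵀ + R = [64]
K = P̄·Hᵀ·S⁻¹ = [15/32; 3/8]
x' − x̄ = [-75/16, -15/4] = K·y
y = (KᵀK)⁻¹·Kᵀ·(x' − x̄) = [-10]
z = y + H·x̄ = [-10] + [12] = [2]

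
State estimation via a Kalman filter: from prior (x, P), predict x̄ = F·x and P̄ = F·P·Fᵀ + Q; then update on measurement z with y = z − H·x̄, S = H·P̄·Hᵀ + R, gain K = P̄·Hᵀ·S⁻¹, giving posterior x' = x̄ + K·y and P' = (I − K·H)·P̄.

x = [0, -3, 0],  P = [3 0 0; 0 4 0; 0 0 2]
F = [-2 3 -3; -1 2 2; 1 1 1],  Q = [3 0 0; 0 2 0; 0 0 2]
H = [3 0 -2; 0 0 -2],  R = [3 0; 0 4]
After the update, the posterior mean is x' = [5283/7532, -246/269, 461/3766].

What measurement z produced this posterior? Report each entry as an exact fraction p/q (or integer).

x̄ = F·x = [-9, -6, -3]
P̄ = F·P·Fᵀ + Q = [69 18 0; 18 29 9; 0 9 11]
S = H·P̄·Hᵀ + R = [668 44; 44 48]
K = P̄·Hᵀ·S⁻¹ = [621/1883 -2277/7532; 45/538 -243/538; -11/3766 -858/1883]
x' − x̄ = [73071/7532, 1368/269, 11759/3766] = K·y
y = (KᵀK)⁻¹·Kᵀ·(x' − x̄) = [23, -7]
z = y + H·x̄ = [23, -7] + [-21, 6] = [2, -1]

z = [2, -1]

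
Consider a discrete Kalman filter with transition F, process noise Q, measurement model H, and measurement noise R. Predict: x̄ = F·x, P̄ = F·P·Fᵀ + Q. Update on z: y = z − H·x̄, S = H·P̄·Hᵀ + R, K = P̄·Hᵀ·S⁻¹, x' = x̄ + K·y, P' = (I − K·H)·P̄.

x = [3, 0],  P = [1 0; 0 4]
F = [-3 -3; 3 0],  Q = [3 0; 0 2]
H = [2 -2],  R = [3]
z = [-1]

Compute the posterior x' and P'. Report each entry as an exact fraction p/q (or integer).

x' = [1191/311, 1399/311]
P' = [1932/311 1761/311; 1761/311 1821/311]

x̄ = F·x = [-9, 9]
P̄ = F·P·Fᵀ + Q = [48 -9; -9 11]
y = z − H·x̄ = [35]
S = H·P̄·Hᵀ + R = [311]
K = P̄·Hᵀ·S⁻¹ = [114/311; -40/311]
x' = x̄ + K·y = [1191/311, 1399/311]
P' = (I − K·H)·P̄ = [1932/311 1761/311; 1761/311 1821/311]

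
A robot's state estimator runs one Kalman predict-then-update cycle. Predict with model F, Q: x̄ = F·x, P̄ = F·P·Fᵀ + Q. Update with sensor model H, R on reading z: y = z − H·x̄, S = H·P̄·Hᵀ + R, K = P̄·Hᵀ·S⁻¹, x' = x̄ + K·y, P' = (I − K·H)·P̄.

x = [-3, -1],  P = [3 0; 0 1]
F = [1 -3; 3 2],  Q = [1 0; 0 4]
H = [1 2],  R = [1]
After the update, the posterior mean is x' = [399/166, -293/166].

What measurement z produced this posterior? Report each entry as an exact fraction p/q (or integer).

x̄ = F·x = [0, -11]
P̄ = F·P·Fᵀ + Q = [13 3; 3 35]
S = H·P̄·Hᵀ + R = [166]
K = P̄·Hᵀ·S⁻¹ = [19/166; 73/166]
x' − x̄ = [399/166, 1533/166] = K·y
y = (KᵀK)⁻¹·Kᵀ·(x' − x̄) = [21]
z = y + H·x̄ = [21] + [-22] = [-1]

z = [-1]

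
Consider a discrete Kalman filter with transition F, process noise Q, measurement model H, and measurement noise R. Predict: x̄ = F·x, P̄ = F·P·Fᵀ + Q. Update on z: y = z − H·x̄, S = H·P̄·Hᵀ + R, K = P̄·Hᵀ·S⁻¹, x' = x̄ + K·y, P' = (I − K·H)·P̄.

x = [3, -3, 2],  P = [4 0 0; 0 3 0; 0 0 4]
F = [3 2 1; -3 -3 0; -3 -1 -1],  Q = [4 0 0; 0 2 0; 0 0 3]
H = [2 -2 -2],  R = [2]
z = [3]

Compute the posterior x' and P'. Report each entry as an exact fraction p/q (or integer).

x̄ = F·x = [5, 0, -8]
P̄ = F·P·Fᵀ + Q = [56 -54 -46; -54 65 45; -46 45 46]
y = z − H·x̄ = [-23]
S = H·P̄·Hᵀ + R = [1830]
K = P̄·Hᵀ·S⁻¹ = [52/305; -164/915; -137/915]
x' = x̄ + K·y = [329/305, 3772/915, -4169/915]
P' = (I − K·H)·P̄ = [856/305 586/305 218/305; 586/305 5683/915 -3761/915; 218/305 -3761/915 4552/915]

x' = [329/305, 3772/915, -4169/915]
P' = [856/305 586/305 218/305; 586/305 5683/915 -3761/915; 218/305 -3761/915 4552/915]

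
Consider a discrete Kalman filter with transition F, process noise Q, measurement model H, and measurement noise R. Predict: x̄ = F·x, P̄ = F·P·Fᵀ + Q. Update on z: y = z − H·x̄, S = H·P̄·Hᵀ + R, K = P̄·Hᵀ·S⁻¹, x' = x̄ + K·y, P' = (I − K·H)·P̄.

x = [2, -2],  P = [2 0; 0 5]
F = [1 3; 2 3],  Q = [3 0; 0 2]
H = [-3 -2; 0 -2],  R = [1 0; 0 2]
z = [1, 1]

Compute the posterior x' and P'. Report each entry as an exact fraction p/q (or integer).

x' = [-1609/7651, -1859/7651]
P' = [2144/7651 -2045/7651; -2045/7651 3196/7651]

x̄ = F·x = [-4, -2]
P̄ = F·P·Fᵀ + Q = [50 49; 49 55]
y = z − H·x̄ = [-15, -3]
S = H·P̄·Hᵀ + R = [1259 514; 514 222]
K = P̄·Hᵀ·S⁻¹ = [-2342/7651 2045/7651; -257/7651 -3196/7651]
x' = x̄ + K·y = [-1609/7651, -1859/7651]
P' = (I − K·H)·P̄ = [2144/7651 -2045/7651; -2045/7651 3196/7651]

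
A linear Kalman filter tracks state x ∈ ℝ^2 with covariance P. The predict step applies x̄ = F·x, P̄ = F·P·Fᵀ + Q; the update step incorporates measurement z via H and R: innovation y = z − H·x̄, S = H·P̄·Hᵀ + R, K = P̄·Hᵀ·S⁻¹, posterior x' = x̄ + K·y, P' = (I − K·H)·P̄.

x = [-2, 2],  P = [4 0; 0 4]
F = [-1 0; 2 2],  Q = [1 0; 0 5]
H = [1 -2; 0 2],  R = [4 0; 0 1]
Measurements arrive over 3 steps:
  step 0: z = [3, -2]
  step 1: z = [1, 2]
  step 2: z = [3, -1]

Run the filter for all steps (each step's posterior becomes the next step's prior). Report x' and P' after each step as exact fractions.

step 0: x' = [439/253, -1158/1265], P' = [488/253 42/253; 42/253 269/1265]
step 1: x' = [-169855/538693, 347550/538693], P' = [674360/538693 44754/538693; 44754/538693 108341/538693]
step 2: x' = [165578675/173093689, -102558684/173093689], P' = [206486872/173093689 14410554/173093689; 14410554/173093689 34810937/173093689]

step 0: x̄ = F·x = [2, 0]
step 0: P̄ = F·P·Fᵀ + Q = [5 -8; -8 37]
step 0: y = z − H·x̄ = [1, -2]
step 0: S = H·P̄·Hᵀ + R = [189 -164; -164 149]
step 0: K = P̄·Hᵀ·S⁻¹ = [101/253 84/253; -82/1265 538/1265]
step 0: x' = x̄ + K·y = [439/253, -1158/1265]
step 0: P' = (I − K·H)·P̄ = [488/253 42/253; 42/253 269/1265]
step 1: x̄ = F·x = [-439/253, 2074/1265]
step 1: P̄ = F·P·Fᵀ + Q = [741/253 -1060/253; -1060/253 18841/1265]
step 1: y = z − H·x̄ = [7608/1265, -1618/1265]
step 1: S = H·P̄·Hᵀ + R = [105329/1265 -85964/1265; -85964/1265 76629/1265]
step 1: K = P̄·Hᵀ·S⁻¹ = [146213/538693 89508/538693; -42982/538693 216682/538693]
step 1: x' = x̄ + K·y = [-169855/538693, 347550/538693]
step 1: P' = (I − K·H)·P̄ = [674360/538693 44754/538693; 44754/538693 108341/538693]
step 2: x̄ = F·x = [169855/538693, 355390/538693]
step 2: P̄ = F·P·Fᵀ + Q = [1213053/538693 -1438228/538693; -1438228/538693 6182301/538693]
step 2: y = z − H·x̄ = [2157004/538693, -1249473/538693]
step 2: S = H·P̄·Hᵀ + R = [33849941/538693 -27605660/538693; -27605660/538693 25267897/538693]
step 2: K = P̄·Hᵀ·S⁻¹ = [44416441/173093689 28821108/173093689; -13802830/173093689 69621874/173093689]
step 2: x' = x̄ + K·y = [165578675/173093689, -102558684/173093689]
step 2: P' = (I − K·H)·P̄ = [206486872/173093689 14410554/173093689; 14410554/173093689 34810937/173093689]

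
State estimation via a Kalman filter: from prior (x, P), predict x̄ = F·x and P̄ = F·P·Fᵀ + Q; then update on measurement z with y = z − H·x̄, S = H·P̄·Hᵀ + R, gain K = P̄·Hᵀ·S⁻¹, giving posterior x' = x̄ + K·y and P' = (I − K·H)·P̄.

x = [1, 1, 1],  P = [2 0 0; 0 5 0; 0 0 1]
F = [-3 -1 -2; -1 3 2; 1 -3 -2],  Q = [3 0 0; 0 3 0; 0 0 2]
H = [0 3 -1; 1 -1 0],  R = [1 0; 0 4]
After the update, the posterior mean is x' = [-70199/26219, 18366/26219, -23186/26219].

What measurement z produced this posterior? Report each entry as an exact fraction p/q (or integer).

z = [3, -3]

x̄ = F·x = [-6, 4, -4]
P̄ = F·P·Fᵀ + Q = [30 -13 13; -13 54 -51; 13 -51 53]
S = H·P̄·Hᵀ + R = [846 -265; -265 114]
K = P̄·Hᵀ·S⁻¹ = [5467/26219 22598/26219; 6527/26219 -237/26219; -6524/26219 -446/26219]
x' − x̄ = [87115/26219, -86510/26219, 81690/26219] = K·y
y = (KᵀK)⁻¹·Kᵀ·(x' − x̄) = [-13, 7]
z = y + H·x̄ = [-13, 7] + [16, -10] = [3, -3]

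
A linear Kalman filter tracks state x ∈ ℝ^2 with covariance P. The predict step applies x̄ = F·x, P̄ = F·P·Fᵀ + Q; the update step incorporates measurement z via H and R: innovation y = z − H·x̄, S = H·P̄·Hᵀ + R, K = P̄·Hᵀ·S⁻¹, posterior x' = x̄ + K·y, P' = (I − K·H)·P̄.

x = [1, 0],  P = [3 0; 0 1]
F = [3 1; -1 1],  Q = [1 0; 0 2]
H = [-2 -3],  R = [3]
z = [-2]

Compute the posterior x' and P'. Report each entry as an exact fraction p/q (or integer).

x̄ = F·x = [3, -1]
P̄ = F·P·Fᵀ + Q = [29 -8; -8 6]
y = z − H·x̄ = [1]
S = H·P̄·Hᵀ + R = [77]
K = P̄·Hᵀ·S⁻¹ = [-34/77; -2/77]
x' = x̄ + K·y = [197/77, -79/77]
P' = (I − K·H)·P̄ = [1077/77 -684/77; -684/77 458/77]

x' = [197/77, -79/77]
P' = [1077/77 -684/77; -684/77 458/77]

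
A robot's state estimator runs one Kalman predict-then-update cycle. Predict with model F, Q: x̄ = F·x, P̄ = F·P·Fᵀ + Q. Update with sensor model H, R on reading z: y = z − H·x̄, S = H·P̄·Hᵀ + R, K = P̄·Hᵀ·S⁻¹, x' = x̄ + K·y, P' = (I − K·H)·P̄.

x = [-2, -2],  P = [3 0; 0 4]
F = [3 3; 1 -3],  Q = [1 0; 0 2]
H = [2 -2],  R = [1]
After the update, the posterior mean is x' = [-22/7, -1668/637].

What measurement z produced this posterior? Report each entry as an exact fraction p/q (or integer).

x̄ = F·x = [-12, 4]
P̄ = F·P·Fᵀ + Q = [64 -27; -27 41]
S = H·P̄·Hᵀ + R = [637]
K = P̄·Hᵀ·S⁻¹ = [2/7; -136/637]
x' − x̄ = [62/7, -4216/637] = K·y
y = (KᵀK)⁻¹·Kᵀ·(x' − x̄) = [31]
z = y + H·x̄ = [31] + [-32] = [-1]

z = [-1]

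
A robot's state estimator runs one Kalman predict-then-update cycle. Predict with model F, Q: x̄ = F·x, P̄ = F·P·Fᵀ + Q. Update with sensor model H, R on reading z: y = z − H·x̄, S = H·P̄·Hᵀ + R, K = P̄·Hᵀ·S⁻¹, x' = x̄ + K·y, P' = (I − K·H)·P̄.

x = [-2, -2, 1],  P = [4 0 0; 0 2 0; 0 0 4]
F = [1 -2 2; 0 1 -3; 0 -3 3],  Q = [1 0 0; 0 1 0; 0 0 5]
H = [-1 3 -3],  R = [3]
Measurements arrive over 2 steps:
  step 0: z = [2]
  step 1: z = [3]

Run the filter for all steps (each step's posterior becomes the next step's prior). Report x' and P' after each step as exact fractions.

step 0: x̄ = F·x = [4, -5, 9]
step 0: P̄ = F·P·Fᵀ + Q = [29 -28 36; -28 39 -42; 36 -42 59]
step 0: y = z − H·x̄ = [48]
step 0: S = H·P̄·Hᵀ + R = [2054]
step 0: K = P̄·Hᵀ·S⁻¹ = [-17/158; 271/2054; -339/2054]
step 0: x' = x̄ + K·y = [-92/79, 1369/1027, 1107/1027]
step 0: P' = (I − K·H)·P̄ = [825/158 183/158 -75/158; 183/158 6665/2054 5601/2054; -75/158 5601/2054 6265/2054]
step 1: x̄ = F·x = [-1720/1027, -1952/1027, -786/1027]
step 1: P̄ = F·P·Fᵀ + Q = [6275/2054 -404/1027 153/1027; -404/1027 15749/1027 -4584/1027; 153/1027 -4584/1027 12911/1027]
step 1: y = z − H·x̄ = [4859/1027]
step 1: S = H·P̄·Hᵀ + R = [700025/2054]
step 1: K = P̄·Hᵀ·S⁻¹ = [-9617/700025; 122806/700025; -105276/700025]
step 1: x' = x̄ + K·y = [-1217889/700025, -749498/700025, -1033842/700025]
step 1: P' = (I − K·H)·P̄ = [2093559/700025 299613/700025 -388623/700025; 299613/700025 3392441/700025 3169764/700025; -388623/700025 3169764/700025 3404581/700025]

step 0: x' = [-92/79, 1369/1027, 1107/1027], P' = [825/158 183/158 -75/158; 183/158 6665/2054 5601/2054; -75/158 5601/2054 6265/2054]
step 1: x' = [-1217889/700025, -749498/700025, -1033842/700025], P' = [2093559/700025 299613/700025 -388623/700025; 299613/700025 3392441/700025 3169764/700025; -388623/700025 3169764/700025 3404581/700025]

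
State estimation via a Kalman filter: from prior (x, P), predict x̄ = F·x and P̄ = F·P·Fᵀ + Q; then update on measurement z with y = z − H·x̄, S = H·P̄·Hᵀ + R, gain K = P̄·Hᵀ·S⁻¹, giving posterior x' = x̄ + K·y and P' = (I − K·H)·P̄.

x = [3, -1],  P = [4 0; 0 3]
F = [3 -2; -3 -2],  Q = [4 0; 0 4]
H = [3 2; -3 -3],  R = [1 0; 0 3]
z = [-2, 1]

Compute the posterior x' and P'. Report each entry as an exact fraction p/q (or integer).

x' = [-5017/6941, 1449/6941]
P' = [14948/6941 -19176/6941; -19176/6941 25588/6941]

x̄ = F·x = [11, -7]
P̄ = F·P·Fᵀ + Q = [52 -24; -24 52]
y = z − H·x̄ = [-21, 13]
S = H·P̄·Hᵀ + R = [389 -420; -420 507]
K = P̄·Hᵀ·S⁻¹ = [6492/6941 4228/6941; -6352/6941 -6412/6941]
x' = x̄ + K·y = [-5017/6941, 1449/6941]
P' = (I − K·H)·P̄ = [14948/6941 -19176/6941; -19176/6941 25588/6941]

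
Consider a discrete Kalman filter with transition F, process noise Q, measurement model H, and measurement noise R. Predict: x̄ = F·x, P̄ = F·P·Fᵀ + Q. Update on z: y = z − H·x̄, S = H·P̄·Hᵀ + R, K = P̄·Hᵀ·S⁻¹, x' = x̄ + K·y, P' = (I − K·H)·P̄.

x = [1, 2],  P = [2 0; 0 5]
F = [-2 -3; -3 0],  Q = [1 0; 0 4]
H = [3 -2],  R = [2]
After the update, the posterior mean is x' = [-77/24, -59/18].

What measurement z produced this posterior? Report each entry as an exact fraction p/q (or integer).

x̄ = F·x = [-8, -3]
P̄ = F·P·Fᵀ + Q = [54 12; 12 22]
S = H·P̄·Hᵀ + R = [432]
K = P̄·Hᵀ·S⁻¹ = [23/72; -1/54]
x' − x̄ = [115/24, -5/18] = K·y
y = (KᵀK)⁻¹·Kᵀ·(x' − x̄) = [15]
z = y + H·x̄ = [15] + [-18] = [-3]

z = [-3]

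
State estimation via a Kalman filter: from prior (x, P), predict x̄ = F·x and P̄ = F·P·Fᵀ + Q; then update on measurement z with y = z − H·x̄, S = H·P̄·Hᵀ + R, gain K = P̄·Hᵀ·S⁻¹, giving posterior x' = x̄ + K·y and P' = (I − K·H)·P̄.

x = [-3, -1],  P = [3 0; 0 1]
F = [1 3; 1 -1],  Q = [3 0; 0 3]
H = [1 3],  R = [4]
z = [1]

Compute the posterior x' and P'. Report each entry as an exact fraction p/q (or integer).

x' = [-297/82, 109/82]
P' = [1005/82 -315/82; -315/82 133/82]

x̄ = F·x = [-6, -2]
P̄ = F·P·Fᵀ + Q = [15 0; 0 7]
y = z − H·x̄ = [13]
S = H·P̄·Hᵀ + R = [82]
K = P̄·Hᵀ·S⁻¹ = [15/82; 21/82]
x' = x̄ + K·y = [-297/82, 109/82]
P' = (I − K·H)·P̄ = [1005/82 -315/82; -315/82 133/82]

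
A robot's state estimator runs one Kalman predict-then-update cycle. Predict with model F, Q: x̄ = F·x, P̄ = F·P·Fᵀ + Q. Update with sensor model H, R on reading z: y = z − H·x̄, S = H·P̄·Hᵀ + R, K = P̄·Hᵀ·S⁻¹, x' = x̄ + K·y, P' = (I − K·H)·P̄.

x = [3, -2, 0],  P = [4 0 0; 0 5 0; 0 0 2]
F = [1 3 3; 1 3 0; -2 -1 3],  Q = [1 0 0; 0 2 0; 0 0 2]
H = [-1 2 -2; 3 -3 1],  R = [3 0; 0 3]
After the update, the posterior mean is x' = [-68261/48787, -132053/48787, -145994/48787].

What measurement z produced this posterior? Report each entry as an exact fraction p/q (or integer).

z = [2, 1]

x̄ = F·x = [-3, -3, -4]
P̄ = F·P·Fᵀ + Q = [68 49 -5; 49 51 -23; -5 -23 41]
S = H·P̄·Hᵀ + R = [407 -300; -300 341]
K = P̄·Hᵀ·S⁻¹ = [29240/48787 33164/48787; 25059/48787 17897/48787; -13443/48787 1765/48787]
x' − x̄ = [78100/48787, 14308/48787, 49154/48787] = K·y
y = (KᵀK)⁻¹·Kᵀ·(x' − x̄) = [-3, 5]
z = y + H·x̄ = [-3, 5] + [5, -4] = [2, 1]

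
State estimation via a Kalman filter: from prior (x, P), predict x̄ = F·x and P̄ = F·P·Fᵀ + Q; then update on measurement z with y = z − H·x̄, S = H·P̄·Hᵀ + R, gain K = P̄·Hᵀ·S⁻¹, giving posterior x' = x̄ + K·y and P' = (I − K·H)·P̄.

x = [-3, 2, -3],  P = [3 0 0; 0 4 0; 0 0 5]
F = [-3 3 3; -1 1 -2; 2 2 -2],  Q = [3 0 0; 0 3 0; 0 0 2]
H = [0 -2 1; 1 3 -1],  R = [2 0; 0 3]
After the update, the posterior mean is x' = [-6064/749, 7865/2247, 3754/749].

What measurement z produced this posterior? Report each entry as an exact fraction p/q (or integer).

x̄ = F·x = [6, 11, 4]
P̄ = F·P·Fᵀ + Q = [111 -9 -24; -9 30 22; -24 22 50]
S = H·P̄·Hᵀ + R = [84 -126; -126 296]
K = P̄·Hᵀ·S⁻¹ = [986/749 99/107; -1907/4494 2/107; 64/749 1/107]
x' − x̄ = [-10558/749, -16852/2247, 758/749] = K·y
y = (KᵀK)⁻¹·Kᵀ·(x' − x̄) = [16, -38]
z = y + H·x̄ = [16, -38] + [-18, 35] = [-2, -3]

z = [-2, -3]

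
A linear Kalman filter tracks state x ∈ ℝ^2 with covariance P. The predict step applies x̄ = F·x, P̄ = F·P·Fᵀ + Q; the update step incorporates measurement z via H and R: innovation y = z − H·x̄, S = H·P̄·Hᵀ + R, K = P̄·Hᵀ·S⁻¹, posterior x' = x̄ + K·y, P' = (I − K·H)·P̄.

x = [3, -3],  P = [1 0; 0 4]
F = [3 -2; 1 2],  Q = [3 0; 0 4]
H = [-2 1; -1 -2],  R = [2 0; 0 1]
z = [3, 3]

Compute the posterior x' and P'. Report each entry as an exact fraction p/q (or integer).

x̄ = F·x = [15, -3]
P̄ = F·P·Fᵀ + Q = [28 -13; -13 21]
y = z − H·x̄ = [36, 12]
S = H·P̄·Hᵀ + R = [187 -25; -25 61]
K = P̄·Hᵀ·S⁻¹ = [-4259/10782 -2099/10782; 119/599 -236/599]
x' = x̄ + K·y = [-2797/1797, -345/599]
P' = (I − K·H)·P̄ = [3827/10782 -48/599; -48/599 142/599]

x' = [-2797/1797, -345/599]
P' = [3827/10782 -48/599; -48/599 142/599]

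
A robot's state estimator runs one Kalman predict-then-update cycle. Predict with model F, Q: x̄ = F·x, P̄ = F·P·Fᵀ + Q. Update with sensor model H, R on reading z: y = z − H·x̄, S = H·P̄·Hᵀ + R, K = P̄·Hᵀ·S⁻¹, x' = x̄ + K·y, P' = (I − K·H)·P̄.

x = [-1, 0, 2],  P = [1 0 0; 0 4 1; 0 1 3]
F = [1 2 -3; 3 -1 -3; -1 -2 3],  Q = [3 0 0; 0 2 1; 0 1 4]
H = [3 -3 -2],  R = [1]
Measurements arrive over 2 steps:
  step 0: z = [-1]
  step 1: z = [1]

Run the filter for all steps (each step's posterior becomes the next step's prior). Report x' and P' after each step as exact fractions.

step 0: x' = [-2121/359, -6819/718, 2114/359], P' = [6293/359 9677/359 -5104/359; 9677/359 31863/718 -9369/359; -5104/359 -9369/359 6426/359]
step 1: x' = [-871816/1304471, -1855262/1304471, 832710/1304471], P' = [34266322/6522355 8144148/1304471 -10685153/6522355; 8144148/1304471 12313211/1304471 -6370811/1304471; -10685153/6522355 -6370811/1304471 32757597/6522355]

step 0: x̄ = F·x = [-7, -9, 7]
step 0: P̄ = F·P·Fᵀ + Q = [35 19 -32; 19 48 -18; -32 -18 36]
step 0: y = z − H·x̄ = [7]
step 0: S = H·P̄·Hᵀ + R = [718]
step 0: K = P̄·Hᵀ·S⁻¹ = [56/359; -51/718; -57/359]
step 0: x' = x̄ + K·y = [-2121/359, -6819/718, 2114/359]
step 0: P' = (I − K·H)·P̄ = [6293/359 9677/359 -5104/359; 9677/359 31863/718 -9369/359; -5104/359 -9369/359 6426/359]
step 1: x̄ = F·x = [-15282/359, -18591/718, 15282/359]
step 1: P̄ = F·P·Fᵀ + Q = [310690/359 182590/359 -309613/359; 182590/359 217433/718 -182231/359; -309613/359 -182231/359 311049/359]
step 1: y = z − H·x̄ = [97765/718]
step 1: S = H·P̄·Hᵀ + R = [6522355/718]
step 1: K = P̄·Hᵀ·S⁻¹ = [2007052/6522355; 234433/1304471; -2008488/6522355]
step 1: x' = x̄ + K·y = [-871816/1304471, -1855262/1304471, 832710/1304471]
step 1: P' = (I − K·H)·P̄ = [34266322/6522355 8144148/1304471 -10685153/6522355; 8144148/1304471 12313211/1304471 -6370811/1304471; -10685153/6522355 -6370811/1304471 32757597/6522355]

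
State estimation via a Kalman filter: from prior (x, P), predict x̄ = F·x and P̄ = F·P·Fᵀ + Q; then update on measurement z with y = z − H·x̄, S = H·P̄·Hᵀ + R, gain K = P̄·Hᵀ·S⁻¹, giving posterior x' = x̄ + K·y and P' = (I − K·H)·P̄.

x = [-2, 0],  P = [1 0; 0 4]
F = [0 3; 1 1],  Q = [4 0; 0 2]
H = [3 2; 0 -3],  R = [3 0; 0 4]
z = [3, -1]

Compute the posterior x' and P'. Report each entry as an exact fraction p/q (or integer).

x' = [13356/13345, 171/2669]
P' = [6328/13345 -624/2669; -624/2669 996/2669]

x̄ = F·x = [0, -2]
P̄ = F·P·Fᵀ + Q = [40 12; 12 7]
y = z − H·x̄ = [7, -7]
S = H·P̄·Hᵀ + R = [535 -150; -150 67]
K = P̄·Hᵀ·S⁻¹ = [4248/13345 468/2669; 40/2669 -747/2669]
x' = x̄ + K·y = [13356/13345, 171/2669]
P' = (I − K·H)·P̄ = [6328/13345 -624/2669; -624/2669 996/2669]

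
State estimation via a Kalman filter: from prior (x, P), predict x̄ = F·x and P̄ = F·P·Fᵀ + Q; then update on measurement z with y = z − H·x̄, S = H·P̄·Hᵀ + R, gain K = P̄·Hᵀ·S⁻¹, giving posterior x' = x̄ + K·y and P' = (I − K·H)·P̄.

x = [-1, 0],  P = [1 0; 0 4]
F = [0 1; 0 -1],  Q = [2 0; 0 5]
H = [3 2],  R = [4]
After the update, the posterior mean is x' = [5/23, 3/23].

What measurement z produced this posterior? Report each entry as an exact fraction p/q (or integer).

x̄ = F·x = [0, 0]
P̄ = F·P·Fᵀ + Q = [6 -4; -4 9]
S = H·P̄·Hᵀ + R = [46]
K = P̄·Hᵀ·S⁻¹ = [5/23; 3/23]
x' − x̄ = [5/23, 3/23] = K·y
y = (KᵀK)⁻¹·Kᵀ·(x' − x̄) = [1]
z = y + H·x̄ = [1] + [0] = [1]

z = [1]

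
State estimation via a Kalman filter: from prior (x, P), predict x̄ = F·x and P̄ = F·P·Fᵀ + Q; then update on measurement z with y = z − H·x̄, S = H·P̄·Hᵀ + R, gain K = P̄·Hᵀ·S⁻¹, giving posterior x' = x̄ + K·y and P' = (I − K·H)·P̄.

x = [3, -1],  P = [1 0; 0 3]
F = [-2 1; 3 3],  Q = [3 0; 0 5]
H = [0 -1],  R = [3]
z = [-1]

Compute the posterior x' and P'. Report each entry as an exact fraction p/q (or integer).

x̄ = F·x = [-7, 6]
P̄ = F·P·Fᵀ + Q = [10 3; 3 41]
y = z − H·x̄ = [5]
S = H·P̄·Hᵀ + R = [44]
K = P̄·Hᵀ·S⁻¹ = [-3/44; -41/44]
x' = x̄ + K·y = [-323/44, 59/44]
P' = (I − K·H)·P̄ = [431/44 9/44; 9/44 123/44]

x' = [-323/44, 59/44]
P' = [431/44 9/44; 9/44 123/44]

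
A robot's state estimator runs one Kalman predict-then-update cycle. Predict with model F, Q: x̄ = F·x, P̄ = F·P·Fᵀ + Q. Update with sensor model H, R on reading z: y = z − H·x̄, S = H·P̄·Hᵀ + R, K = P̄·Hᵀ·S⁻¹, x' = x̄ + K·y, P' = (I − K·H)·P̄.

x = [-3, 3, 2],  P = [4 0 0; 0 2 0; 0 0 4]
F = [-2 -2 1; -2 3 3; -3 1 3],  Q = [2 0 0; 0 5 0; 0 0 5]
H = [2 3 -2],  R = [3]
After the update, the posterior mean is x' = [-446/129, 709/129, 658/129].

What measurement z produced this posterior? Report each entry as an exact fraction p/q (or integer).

z = [-1]

x̄ = F·x = [2, 21, 18]
P̄ = F·P·Fᵀ + Q = [30 16 32; 16 75 66; 32 66 79]
S = H·P̄·Hᵀ + R = [258]
K = P̄·Hᵀ·S⁻¹ = [22/129; 125/258; 52/129]
x' − x̄ = [-704/129, -2000/129, -1664/129] = K·y
y = (KᵀK)⁻¹·Kᵀ·(x' − x̄) = [-32]
z = y + H·x̄ = [-32] + [31] = [-1]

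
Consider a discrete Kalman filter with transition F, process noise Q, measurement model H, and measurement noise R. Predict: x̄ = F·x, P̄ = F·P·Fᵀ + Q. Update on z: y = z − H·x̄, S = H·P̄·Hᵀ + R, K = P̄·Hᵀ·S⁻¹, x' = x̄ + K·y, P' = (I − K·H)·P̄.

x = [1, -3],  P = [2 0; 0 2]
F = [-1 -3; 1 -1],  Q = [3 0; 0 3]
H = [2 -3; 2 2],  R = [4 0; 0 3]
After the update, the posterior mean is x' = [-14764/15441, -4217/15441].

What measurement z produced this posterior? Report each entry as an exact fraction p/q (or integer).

x̄ = F·x = [8, 4]
P̄ = F·P·Fᵀ + Q = [23 4; 4 7]
S = H·P̄·Hᵀ + R = [111 42; 42 155]
K = P̄·Hᵀ·S⁻¹ = [3002/15441 1522/5147; -2939/15441 996/5147]
x' − x̄ = [-138292/15441, -65981/15441] = K·y
y = (KᵀK)⁻¹·Kᵀ·(x' − x̄) = [-5, -27]
z = y + H·x̄ = [-5, -27] + [4, 24] = [-1, -3]

z = [-1, -3]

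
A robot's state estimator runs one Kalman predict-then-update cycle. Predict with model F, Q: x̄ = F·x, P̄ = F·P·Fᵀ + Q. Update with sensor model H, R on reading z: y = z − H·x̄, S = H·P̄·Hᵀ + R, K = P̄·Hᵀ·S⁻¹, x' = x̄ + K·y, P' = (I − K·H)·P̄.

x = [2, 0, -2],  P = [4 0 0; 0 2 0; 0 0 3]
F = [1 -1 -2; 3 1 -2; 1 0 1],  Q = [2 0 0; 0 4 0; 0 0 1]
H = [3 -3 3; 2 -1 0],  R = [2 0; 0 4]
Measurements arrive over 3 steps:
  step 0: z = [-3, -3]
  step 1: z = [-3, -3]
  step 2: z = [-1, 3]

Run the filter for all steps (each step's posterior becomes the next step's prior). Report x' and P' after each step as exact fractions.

step 0: x̄ = F·x = [6, 10, 0]
step 0: P̄ = F·P·Fᵀ + Q = [20 22 -2; 22 54 6; -2 6 8]
step 0: y = z − H·x̄ = [9, -5]
step 0: S = H·P̄·Hᵀ + R = [200 54; 54 50]
step 0: K = P̄·Hᵀ·S⁻¹ = [-393/1771 1062/1771; -120/253 79/253; 135/1771 -500/1771]
step 0: x' = x̄ + K·y = [1779/1771, 1055/253, 3715/1771]
step 0: P' = (I − K·H)·P̄ = [11588/1771 2704/253 7078/1771; 2704/253 5092/253 2308/253; 7078/1771 2308/253 9168/1771]
step 1: x̄ = F·x = [-13036/1771, 756/253, 5494/1771]
step 1: P̄ = F·P·Fᵀ + Q = [85902/1771 -8384/253 -48910/1771; -8384/253 21100/253 8370/253; -48910/1771 8370/253 36683/1771]
step 1: y = z − H·x̄ = [1443/77, 26051/1771]
step 1: S = H·P̄·Hᵀ + R = [67717/77 44238/77; 44238/77 733144/1771]
step 1: K = P̄·Hᵀ·S⁻¹ = [-3398922/15049667 9448543/15049667; -7815318/15049667 5404910/15049667; 477969/15049667 -3874054/15049667]
step 1: x' = x̄ + K·y = [-35488587/15049667, -21985568/15049667, -1342065/15049667]
step 1: P' = (I − K·H)·P̄ = [51162898/15049667 64531624/15049667 11102778/15049667; 64531624/15049667 107443608/15049667 37701772/15049667; 11102778/15049667 37701772/15049667 26917640/15049667]
step 2: x̄ = F·x = [-10818889/15049667, -125767199/15049667, -36830652/15049667]
step 2: P̄ = F·P·Fᵀ + Q = [273709128/15049667 -64169826/15049667 -116008556/15049667; -64169826/15049667 838928238/15049667 212989588/15049667; -116008556/15049667 212989588/15049667 115335761/15049667]
step 2: y = z − H·x̄ = [-249402641/15049667, -58980420/15049667]
step 2: S = H·P̄·Hᵀ + R = [6314947753/15049667 3401547816/15049667; 3401547816/15049667 2250642722/15049667]
step 2: K = P̄·Hᵀ·S⁻¹ = [-19345714266/87781465715 53092154163/87781465715; -45494524164/87781465715 31032738117/87781465715; 2361464433/87781465715 -20925566774/87781465715]
step 2: x' = x̄ + K·y = [49421475233/87781465715, -101257955903/87781465715, -171951004959/87781465715]
step 2: P' = (I − K·H)·P̄ = [294543638274/87781465715 376718659896/87781465715 69277878778/87781465715; 376718659896/87781465715 629306367324/87781465715 222258024652/87781465715; 69277878778/87781465715 222258024652/87781465715 154554455496/87781465715]

step 0: x' = [1779/1771, 1055/253, 3715/1771], P' = [11588/1771 2704/253 7078/1771; 2704/253 5092/253 2308/253; 7078/1771 2308/253 9168/1771]
step 1: x' = [-35488587/15049667, -21985568/15049667, -1342065/15049667], P' = [51162898/15049667 64531624/15049667 11102778/15049667; 64531624/15049667 107443608/15049667 37701772/15049667; 11102778/15049667 37701772/15049667 26917640/15049667]
step 2: x' = [49421475233/87781465715, -101257955903/87781465715, -171951004959/87781465715], P' = [294543638274/87781465715 376718659896/87781465715 69277878778/87781465715; 376718659896/87781465715 629306367324/87781465715 222258024652/87781465715; 69277878778/87781465715 222258024652/87781465715 154554455496/87781465715]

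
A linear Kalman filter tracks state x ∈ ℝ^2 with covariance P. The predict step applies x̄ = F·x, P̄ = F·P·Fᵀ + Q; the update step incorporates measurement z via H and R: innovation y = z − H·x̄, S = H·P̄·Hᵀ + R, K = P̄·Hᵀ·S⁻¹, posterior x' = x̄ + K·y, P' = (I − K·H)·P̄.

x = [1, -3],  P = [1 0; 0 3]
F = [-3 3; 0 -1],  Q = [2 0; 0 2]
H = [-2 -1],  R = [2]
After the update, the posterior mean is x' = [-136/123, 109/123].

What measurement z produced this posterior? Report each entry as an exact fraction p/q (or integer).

x̄ = F·x = [-12, 3]
P̄ = F·P·Fᵀ + Q = [38 -9; -9 5]
S = H·P̄·Hᵀ + R = [123]
K = P̄·Hᵀ·S⁻¹ = [-67/123; 13/123]
x' − x̄ = [1340/123, -260/123] = K·y
y = (KᵀK)⁻¹·Kᵀ·(x' − x̄) = [-20]
z = y + H·x̄ = [-20] + [21] = [1]

z = [1]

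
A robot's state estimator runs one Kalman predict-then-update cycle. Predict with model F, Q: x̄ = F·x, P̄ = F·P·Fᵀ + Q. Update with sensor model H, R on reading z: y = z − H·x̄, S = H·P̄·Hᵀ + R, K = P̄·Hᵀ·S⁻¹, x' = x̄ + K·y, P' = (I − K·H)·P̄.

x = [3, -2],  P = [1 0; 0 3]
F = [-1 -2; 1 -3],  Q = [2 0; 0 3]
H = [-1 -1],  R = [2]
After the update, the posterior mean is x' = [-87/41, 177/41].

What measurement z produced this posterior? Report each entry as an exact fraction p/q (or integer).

z = [-2]

x̄ = F·x = [1, 9]
P̄ = F·P·Fᵀ + Q = [15 17; 17 31]
S = H·P̄·Hᵀ + R = [82]
K = P̄·Hᵀ·S⁻¹ = [-16/41; -24/41]
x' − x̄ = [-128/41, -192/41] = K·y
y = (KᵀK)⁻¹·Kᵀ·(x' − x̄) = [8]
z = y + H·x̄ = [8] + [-10] = [-2]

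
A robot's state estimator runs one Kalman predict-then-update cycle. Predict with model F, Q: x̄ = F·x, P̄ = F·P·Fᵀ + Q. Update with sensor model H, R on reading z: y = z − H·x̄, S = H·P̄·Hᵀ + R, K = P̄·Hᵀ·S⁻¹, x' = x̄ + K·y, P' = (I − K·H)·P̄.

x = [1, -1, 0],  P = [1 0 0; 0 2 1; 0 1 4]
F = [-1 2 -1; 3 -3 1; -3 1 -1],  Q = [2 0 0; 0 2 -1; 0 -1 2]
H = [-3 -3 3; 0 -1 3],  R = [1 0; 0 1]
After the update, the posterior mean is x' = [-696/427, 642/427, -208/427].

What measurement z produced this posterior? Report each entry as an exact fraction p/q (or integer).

x̄ = F·x = [-3, 6, -4]
P̄ = F·P·Fᵀ + Q = [11 -14 8; -14 27 -16; 8 -16 15]
S = H·P̄·Hᵀ + R = [370 294; 294 259]
K = P̄·Hᵀ·S⁻¹ = [-375/1342 2179/4697; -69/1342 -1086/4697; -9/1342 1142/4697]
x' − x̄ = [585/427, -1920/427, 1500/427] = K·y
y = (KᵀK)⁻¹·Kᵀ·(x' − x̄) = [20, 15]
z = y + H·x̄ = [20, 15] + [-21, -18] = [-1, -3]

z = [-1, -3]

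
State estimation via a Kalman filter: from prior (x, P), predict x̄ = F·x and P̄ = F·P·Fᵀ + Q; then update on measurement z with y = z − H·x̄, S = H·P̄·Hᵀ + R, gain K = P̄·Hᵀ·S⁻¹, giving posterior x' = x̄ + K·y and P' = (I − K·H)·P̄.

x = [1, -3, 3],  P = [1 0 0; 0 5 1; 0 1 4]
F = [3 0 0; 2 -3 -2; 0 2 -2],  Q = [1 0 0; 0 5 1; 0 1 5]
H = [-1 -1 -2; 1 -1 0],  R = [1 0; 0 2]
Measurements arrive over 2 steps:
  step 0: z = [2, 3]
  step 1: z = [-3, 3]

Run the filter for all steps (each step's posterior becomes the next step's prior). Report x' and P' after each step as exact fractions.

step 0: x' = [11501/2221, 5393/2221, -21569/4442], P' = [17130/2221 16606/2221 -16742/2221; 16606/2221 61186/6663 -55099/6663; -16742/2221 -55099/6663 107855/13326]
step 1: x' = [77266209/21131353, 36854590/21131353, -23940703/21131353], P' = [191203175/42262706 180614301/42262706 -181287117/42262706; 180614301/42262706 732985289/126788118 -624780401/126788118; -181287117/42262706 -624780401/126788118 602691653/126788118]

step 0: x̄ = F·x = [3, 5, -12]
step 0: P̄ = F·P·Fᵀ + Q = [10 6 0; 6 82 -11; 0 -11 33]
step 0: y = z − H·x̄ = [-14, 5]
step 0: S = H·P̄·Hᵀ + R = [193 50; 50 82]
step 0: K = P̄·Hᵀ·S⁻¹ = [-252/2221 262/2221; -806/6663 -5684/6663; -2530/6663 4873/13326]
step 0: x' = x̄ + K·y = [11501/2221, 5393/2221, -21569/4442]
step 0: P' = (I − K·H)·P̄ = [17130/2221 16606/2221 -16742/2221; 16606/2221 61186/6663 -55099/6663; -16742/2221 -55099/6663 107855/13326]
step 1: x̄ = F·x = [34503/2221, 28392/2221, 32355/2221]
step 1: P̄ = F·P·Fᵀ + Q = [156391/2221 53778/2221 200088/2221; 53778/2221 148063/6663 145235/6663; 200088/2221 145235/6663 934561/6663]
step 1: y = z − H·x̄ = [120942/2221, 552/2221]
step 1: S = H·P̄·Hᵀ + R = [7666807/6663 -1231168/6663; -1231168/6663 307894/6663]
step 1: K = P̄·Hᵀ·S⁻¹ = [-4621621/21131353 5294437/42262706; -12633695/63394059 -95571193/126788118; -18370777/63394059 40459525/126788118]
step 1: x' = x̄ + K·y = [77266209/21131353, 36854590/21131353, -23940703/21131353]
step 1: P' = (I − K·H)·P̄ = [191203175/42262706 180614301/42262706 -181287117/42262706; 180614301/42262706 732985289/126788118 -624780401/126788118; -181287117/42262706 -624780401/126788118 602691653/126788118]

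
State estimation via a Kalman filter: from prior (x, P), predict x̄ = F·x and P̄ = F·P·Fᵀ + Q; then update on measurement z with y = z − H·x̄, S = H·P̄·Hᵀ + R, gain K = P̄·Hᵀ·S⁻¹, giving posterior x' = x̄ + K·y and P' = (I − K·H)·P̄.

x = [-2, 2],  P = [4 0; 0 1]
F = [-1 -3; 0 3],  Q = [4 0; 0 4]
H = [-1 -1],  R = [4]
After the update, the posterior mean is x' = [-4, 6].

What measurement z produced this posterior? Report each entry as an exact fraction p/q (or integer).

z = [-2]

x̄ = F·x = [-4, 6]
P̄ = F·P·Fᵀ + Q = [17 -9; -9 13]
S = H·P̄·Hᵀ + R = [16]
K = P̄·Hᵀ·S⁻¹ = [-1/2; -1/4]
x' − x̄ = [0, 0] = K·y
y = (KᵀK)⁻¹·Kᵀ·(x' − x̄) = [0]
z = y + H·x̄ = [0] + [-2] = [-2]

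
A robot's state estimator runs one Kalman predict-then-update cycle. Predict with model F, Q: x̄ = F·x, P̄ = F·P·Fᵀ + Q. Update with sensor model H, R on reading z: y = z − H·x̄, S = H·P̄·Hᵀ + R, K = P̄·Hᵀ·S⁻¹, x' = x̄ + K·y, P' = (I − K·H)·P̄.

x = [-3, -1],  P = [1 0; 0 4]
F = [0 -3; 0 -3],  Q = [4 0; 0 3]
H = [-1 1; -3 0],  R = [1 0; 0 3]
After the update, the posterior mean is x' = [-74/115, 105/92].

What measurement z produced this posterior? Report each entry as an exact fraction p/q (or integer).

x̄ = F·x = [3, 3]
P̄ = F·P·Fᵀ + Q = [40 36; 36 39]
S = H·P̄·Hᵀ + R = [8 12; 12 363]
K = P̄·Hᵀ·S⁻¹ = [-1/230 -38/115; 159/184 -15/46]
x' − x̄ = [-419/115, -171/92] = K·y
y = (KᵀK)⁻¹·Kᵀ·(x' − x̄) = [2, 11]
z = y + H·x̄ = [2, 11] + [0, -9] = [2, 2]

z = [2, 2]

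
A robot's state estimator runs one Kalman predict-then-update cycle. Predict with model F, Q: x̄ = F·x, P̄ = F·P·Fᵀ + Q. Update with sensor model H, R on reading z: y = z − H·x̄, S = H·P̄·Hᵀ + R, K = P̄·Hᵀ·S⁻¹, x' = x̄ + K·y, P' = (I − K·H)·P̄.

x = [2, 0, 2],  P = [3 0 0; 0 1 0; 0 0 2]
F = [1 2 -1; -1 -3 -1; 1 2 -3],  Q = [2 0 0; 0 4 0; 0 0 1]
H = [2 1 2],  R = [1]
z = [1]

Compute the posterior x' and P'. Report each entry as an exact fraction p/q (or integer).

x̄ = F·x = [0, -4, -4]
P̄ = F·P·Fᵀ + Q = [11 -7 13; -7 18 -3; 13 -3 26]
y = z − H·x̄ = [13]
S = H·P̄·Hᵀ + R = [231]
K = P̄·Hᵀ·S⁻¹ = [41/231; -2/231; 25/77]
x' = x̄ + K·y = [533/231, -950/231, 17/77]
P' = (I − K·H)·P̄ = [860/231 -1535/231 -24/77; -1535/231 4154/231 -181/77; -24/77 -181/77 127/77]

x' = [533/231, -950/231, 17/77]
P' = [860/231 -1535/231 -24/77; -1535/231 4154/231 -181/77; -24/77 -181/77 127/77]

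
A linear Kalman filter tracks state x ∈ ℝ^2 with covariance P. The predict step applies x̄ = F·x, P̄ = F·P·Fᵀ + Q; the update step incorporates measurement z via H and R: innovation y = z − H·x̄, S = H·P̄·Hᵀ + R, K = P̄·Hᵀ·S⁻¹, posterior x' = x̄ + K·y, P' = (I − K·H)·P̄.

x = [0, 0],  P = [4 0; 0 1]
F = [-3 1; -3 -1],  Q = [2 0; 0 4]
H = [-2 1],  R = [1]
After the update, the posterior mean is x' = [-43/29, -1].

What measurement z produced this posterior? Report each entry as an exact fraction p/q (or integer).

z = [2]

x̄ = F·x = [0, 0]
P̄ = F·P·Fᵀ + Q = [39 35; 35 41]
S = H·P̄·Hᵀ + R = [58]
K = P̄·Hᵀ·S⁻¹ = [-43/58; -1/2]
x' − x̄ = [-43/29, -1] = K·y
y = (KᵀK)⁻¹·Kᵀ·(x' − x̄) = [2]
z = y + H·x̄ = [2] + [0] = [2]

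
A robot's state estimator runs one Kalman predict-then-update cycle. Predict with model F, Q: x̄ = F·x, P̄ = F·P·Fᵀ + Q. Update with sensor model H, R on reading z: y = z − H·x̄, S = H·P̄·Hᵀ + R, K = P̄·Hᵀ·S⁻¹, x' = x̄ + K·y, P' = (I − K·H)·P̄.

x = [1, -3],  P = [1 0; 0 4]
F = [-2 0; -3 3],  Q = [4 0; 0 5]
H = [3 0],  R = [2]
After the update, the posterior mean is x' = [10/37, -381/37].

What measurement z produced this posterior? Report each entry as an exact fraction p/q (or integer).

z = [1]

x̄ = F·x = [-2, -12]
P̄ = F·P·Fᵀ + Q = [8 6; 6 50]
S = H·P̄·Hᵀ + R = [74]
K = P̄·Hᵀ·S⁻¹ = [12/37; 9/37]
x' − x̄ = [84/37, 63/37] = K·y
y = (KᵀK)⁻¹·Kᵀ·(x' − x̄) = [7]
z = y + H·x̄ = [7] + [-6] = [1]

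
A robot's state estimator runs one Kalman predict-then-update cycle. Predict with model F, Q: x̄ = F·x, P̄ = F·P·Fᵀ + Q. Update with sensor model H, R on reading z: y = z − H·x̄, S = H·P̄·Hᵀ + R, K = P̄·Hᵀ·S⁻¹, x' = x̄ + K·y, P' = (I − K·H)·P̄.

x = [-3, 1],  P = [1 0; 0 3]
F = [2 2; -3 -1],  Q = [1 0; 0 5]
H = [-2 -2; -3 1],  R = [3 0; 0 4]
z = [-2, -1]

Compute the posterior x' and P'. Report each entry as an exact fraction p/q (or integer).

x̄ = F·x = [-4, 8]
P̄ = F·P·Fᵀ + Q = [17 -12; -12 17]
y = z − H·x̄ = [6, -21]
S = H·P̄·Hᵀ + R = [43 20; 20 246]
K = P̄·Hᵀ·S⁻¹ = [-600/5089 -2509/10178; -1760/5089 2479/10178]
x' = x̄ + K·y = [4777/10178, 8245/10178]
P' = (I − K·H)·P̄ = [2959/10178 -1159/10178; -1159/10178 6439/10178]

x' = [4777/10178, 8245/10178]
P' = [2959/10178 -1159/10178; -1159/10178 6439/10178]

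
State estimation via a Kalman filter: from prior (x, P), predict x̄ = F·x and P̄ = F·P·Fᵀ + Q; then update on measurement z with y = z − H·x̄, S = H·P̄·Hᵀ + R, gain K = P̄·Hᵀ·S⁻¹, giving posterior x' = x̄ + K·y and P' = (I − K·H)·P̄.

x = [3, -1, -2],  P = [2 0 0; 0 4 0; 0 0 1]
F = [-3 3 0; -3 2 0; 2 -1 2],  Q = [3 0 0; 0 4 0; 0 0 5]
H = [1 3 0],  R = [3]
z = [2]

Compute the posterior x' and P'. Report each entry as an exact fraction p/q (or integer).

x' = [251/218, 23/109, -331/109]
P' = [1263/218 -180/109 -54/109; -180/109 86/109 4/109; -54/109 4/109 1113/109]

x̄ = F·x = [-12, -11, 3]
P̄ = F·P·Fᵀ + Q = [57 42 -24; 42 38 -20; -24 -20 21]
y = z − H·x̄ = [47]
S = H·P̄·Hᵀ + R = [654]
K = P̄·Hᵀ·S⁻¹ = [61/218; 26/109; -14/109]
x' = x̄ + K·y = [251/218, 23/109, -331/109]
P' = (I − K·H)·P̄ = [1263/218 -180/109 -54/109; -180/109 86/109 4/109; -54/109 4/109 1113/109]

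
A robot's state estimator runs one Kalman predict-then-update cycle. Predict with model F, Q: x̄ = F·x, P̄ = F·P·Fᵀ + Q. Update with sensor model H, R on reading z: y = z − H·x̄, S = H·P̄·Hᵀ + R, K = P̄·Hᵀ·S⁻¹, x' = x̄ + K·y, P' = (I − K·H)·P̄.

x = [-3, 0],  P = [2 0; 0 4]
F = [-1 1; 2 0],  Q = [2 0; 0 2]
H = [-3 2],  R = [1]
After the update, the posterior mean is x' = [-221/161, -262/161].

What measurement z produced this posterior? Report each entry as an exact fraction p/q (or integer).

x̄ = F·x = [3, -6]
P̄ = F·P·Fᵀ + Q = [8 -4; -4 10]
S = H·P̄·Hᵀ + R = [161]
K = P̄·Hᵀ·S⁻¹ = [-32/161; 32/161]
x' − x̄ = [-704/161, 704/161] = K·y
y = (KᵀK)⁻¹·Kᵀ·(x' − x̄) = [22]
z = y + H·x̄ = [22] + [-21] = [1]

z = [1]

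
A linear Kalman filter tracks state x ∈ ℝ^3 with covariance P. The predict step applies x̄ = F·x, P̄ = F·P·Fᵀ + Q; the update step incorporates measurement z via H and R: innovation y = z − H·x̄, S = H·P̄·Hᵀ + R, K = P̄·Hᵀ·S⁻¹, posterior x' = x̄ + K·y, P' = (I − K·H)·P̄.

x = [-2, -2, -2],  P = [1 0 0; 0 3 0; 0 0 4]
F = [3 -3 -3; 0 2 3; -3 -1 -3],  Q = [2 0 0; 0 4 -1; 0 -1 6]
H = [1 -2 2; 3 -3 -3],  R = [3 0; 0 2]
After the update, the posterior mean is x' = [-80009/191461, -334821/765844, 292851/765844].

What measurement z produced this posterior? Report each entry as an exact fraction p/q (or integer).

x̄ = F·x = [6, -10, 14]
P̄ = F·P·Fᵀ + Q = [74 -54 36; -54 52 -43; 36 -43 54]
S = H·P̄·Hᵀ + R = [1205 804; 804 1172]
K = P̄·Hᵀ·S⁻¹ = [18946/191461 32091/191461; -33503/191461 -31569/765844; 52315/191461 -94545/765844]
x' − x̄ = [-1228775/191461, 7323619/765844, -10428965/765844] = K·y
y = (KᵀK)⁻¹·Kᵀ·(x' − x̄) = [-53, -7]
z = y + H·x̄ = [-53, -7] + [54, 6] = [1, -1]

z = [1, -1]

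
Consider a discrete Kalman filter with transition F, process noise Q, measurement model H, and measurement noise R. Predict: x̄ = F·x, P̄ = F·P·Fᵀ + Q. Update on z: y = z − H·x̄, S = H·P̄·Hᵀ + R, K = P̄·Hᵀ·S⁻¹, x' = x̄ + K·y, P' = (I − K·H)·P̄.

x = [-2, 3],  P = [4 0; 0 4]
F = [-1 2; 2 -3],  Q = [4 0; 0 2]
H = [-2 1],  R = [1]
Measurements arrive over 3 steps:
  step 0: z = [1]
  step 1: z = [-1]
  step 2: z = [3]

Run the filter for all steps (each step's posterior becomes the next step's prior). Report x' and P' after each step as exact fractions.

step 0: x̄ = F·x = [8, -13]
step 0: P̄ = F·P·Fᵀ + Q = [24 -32; -32 54]
step 0: y = z − H·x̄ = [30]
step 0: S = H·P̄·Hᵀ + R = [279]
step 0: K = P̄·Hᵀ·S⁻¹ = [-80/279; 118/279]
step 0: x' = x̄ + K·y = [-56/93, -29/93]
step 0: P' = (I − K·H)·P̄ = [296/279 512/279; 512/279 1142/279]
step 1: x̄ = F·x = [-2/93, -25/93]
step 1: P̄ = F·P·Fᵀ + Q = [3932/279 -3860/279; -3860/279 5876/279]
step 1: y = z − H·x̄ = [-24/31]
step 1: S = H·P̄·Hᵀ + R = [4147/31]
step 1: K = P̄·Hᵀ·S⁻¹ = [-3908/12441; 412/1131]
step 1: x' = x̄ + K·y = [2758/12441, -623/1131]
step 1: P' = (I − K·H)·P̄ = [33340/37323 4996/3393; 4996/3393 11228/3393]
step 2: x̄ = F·x = [-5488/4147, 26075/12441]
step 2: P̄ = F·P·Fᵀ + Q = [50760/4147 -47004/4147; -47004/4147 660106/37323]
step 2: y = z − H·x̄ = [-21680/12441]
step 2: S = H·P̄·Hᵀ + R = [4216933/37323]
step 2: K = P̄·Hᵀ·S⁻¹ = [-1336716/4216933; 1506178/4216933]
step 2: x' = x̄ + K·y = [-3251152/4216933, 6213535/4216933]
step 2: P' = (I − K·H)·P̄ = [3741768/4216933 6146820/4216933; 6146820/4216933 13799818/4216933]

step 0: x' = [-56/93, -29/93], P' = [296/279 512/279; 512/279 1142/279]
step 1: x' = [2758/12441, -623/1131], P' = [33340/37323 4996/3393; 4996/3393 11228/3393]
step 2: x' = [-3251152/4216933, 6213535/4216933], P' = [3741768/4216933 6146820/4216933; 6146820/4216933 13799818/4216933]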